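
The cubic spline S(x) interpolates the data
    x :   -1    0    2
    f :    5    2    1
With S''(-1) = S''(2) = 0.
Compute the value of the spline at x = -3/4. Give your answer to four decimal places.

4.1523

Let M_i = S''(x_i). Step sizes h_i = 1, 2; slopes of the chords Δ_i = (y_(i+1) - y_i)/h_i = -3, -1/2.
  1·M_0 + 6·M_1 + 2·M_2 = 6(Δ_1 - Δ_0) = 15
Natural end conditions: M_0 = M_2 = 0.
Hence M_0 = 0, M_1 = 5/2, M_2 = 0.
On [-1, 0], S(x) = 5 - 41/12·(x + 1) + 0·(x + 1)² + 5/12·(x + 1)³.
With (x + 1) = 1/4: S(-3/4) = 1063/256.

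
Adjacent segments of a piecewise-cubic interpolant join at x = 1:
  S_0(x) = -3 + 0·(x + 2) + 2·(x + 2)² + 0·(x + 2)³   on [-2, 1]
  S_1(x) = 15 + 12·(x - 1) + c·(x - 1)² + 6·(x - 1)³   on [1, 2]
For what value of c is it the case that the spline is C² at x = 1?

2

S_0''(x) = 4 + 0·(x + 2), so S_0''(1) = 4. On the right, S_1''(1) = 2c, so c = 2.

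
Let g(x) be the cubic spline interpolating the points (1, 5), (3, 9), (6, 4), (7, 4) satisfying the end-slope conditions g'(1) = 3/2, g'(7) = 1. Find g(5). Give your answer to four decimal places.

5.8974

Put m_i = g'' at the i-th knot. Here h = (2, 3, 1) and Δ = (2, -5/3, 0), so the interior equations h_(i-1)·m_(i-1) + 2(h_(i-1)+h_i)·m_i + h_i·m_(i+1) = 6(Δ_i − Δ_(i-1)) read
  2·m_0 + 10·m_1 + 3·m_2 = 6(Δ_1 - Δ_0) = -22
  3·m_1 + 8·m_2 + 1·m_3 = 6(Δ_2 - Δ_1) = 10
Clamped end conditions give two more equations: 2h_0·m_0 + h_0·m_1 = 6(Δ_0 - g'(1)) = 3 and h_2·m_2 + 2h_2·m_3 = 6(g'(7) - Δ_2) = 6.
Hence m_0 = 95/39, m_1 = -263/78, m_2 = 89/39, m_3 = 145/78.
On [3, 6], g(x) = 9 + 22/39·(x - 3) - 263/156·(x - 3)² + 49/156·(x - 3)³.
With (x - 3) = 2: g(5) = 230/39.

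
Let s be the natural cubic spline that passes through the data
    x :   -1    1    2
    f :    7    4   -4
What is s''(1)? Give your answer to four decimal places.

Write m_i for s''(x_i). With h_i = 2, 1 and divided differences Δ_i = -3/2, -8, the continuity of s' gives the tridiagonal system
  2·m_0 + 6·m_1 + 1·m_2 = 6(Δ_1 - Δ_0) = -39
Natural end conditions: m_0 = m_2 = 0.
Hence m_0 = 0, m_1 = -13/2, m_2 = 0.

-6.5000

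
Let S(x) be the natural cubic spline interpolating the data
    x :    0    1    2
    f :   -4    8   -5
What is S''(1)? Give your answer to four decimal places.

-37.5000

Write σ_i for S''(x_i). With h_i = 1, 1 and divided differences Δ_i = 12, -13, the continuity of S' gives the tridiagonal system
  1·σ_0 + 4·σ_1 + 1·σ_2 = 6(Δ_1 - Δ_0) = -150
Natural end conditions: σ_0 = σ_2 = 0.
Hence σ_0 = 0, σ_1 = -75/2, σ_2 = 0.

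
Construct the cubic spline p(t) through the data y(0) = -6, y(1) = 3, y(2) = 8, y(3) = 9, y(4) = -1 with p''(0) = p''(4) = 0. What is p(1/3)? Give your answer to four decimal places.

With σ_i denoting the second derivative at x_i, h_i = 1, 1, 1, 1, and Δ_i = (y_(i+1) − y_i)/h_i = 9, 5, 1, -10:
  1·σ_0 + 4·σ_1 + 1·σ_2 = 6(Δ_1 - Δ_0) = -24
  1·σ_1 + 4·σ_2 + 1·σ_3 = 6(Δ_2 - Δ_1) = -24
  1·σ_2 + 4·σ_3 + 1·σ_4 = 6(Δ_3 - Δ_2) = -66
Natural end conditions: σ_0 = σ_4 = 0.
Solving: σ_0 = 0, σ_1 = -165/28, σ_2 = -3/7, σ_3 = -459/28, σ_4 = 0.
On [0, 1], p(t) = -6 + 559/56·t + 0·t² - 55/56·t³.
With t = 1/3: p(1/3) = -512/189.

-2.7090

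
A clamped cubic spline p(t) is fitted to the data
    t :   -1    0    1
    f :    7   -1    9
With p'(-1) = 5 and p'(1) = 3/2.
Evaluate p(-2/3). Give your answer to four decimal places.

Write M_i for p''(x_i). With h_i = 1, 1 and divided differences Δ_i = -8, 10, the continuity of p' gives the tridiagonal system
  1·M_0 + 4·M_1 + 1·M_2 = 6(Δ_1 - Δ_0) = 108
Clamped end conditions give two more equations: 2h_0·M_0 + h_0·M_1 = 6(Δ_0 - p'(-1)) = -78 and h_1·M_1 + 2h_1·M_2 = 6(p'(1) - Δ_1) = -51.
Solving the tridiagonal system: M_0 = -271/4, M_1 = 115/2, M_2 = -217/4.
On [-1, 0], p(t) = 7 + 5·(t + 1) - 271/8·(t + 1)² + 167/8·(t + 1)³.
With (t + 1) = 1/3: p(-2/3) = 613/108.

5.6759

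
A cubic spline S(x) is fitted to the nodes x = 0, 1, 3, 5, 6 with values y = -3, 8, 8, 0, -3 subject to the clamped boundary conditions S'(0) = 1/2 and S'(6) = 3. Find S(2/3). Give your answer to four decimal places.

Put M_i = S'' at the i-th knot. Here h = (1, 2, 2, 1) and Δ = (11, 0, -4, -3), so the interior equations h_(i-1)·M_(i-1) + 2(h_(i-1)+h_i)·M_i + h_i·M_(i+1) = 6(Δ_i − Δ_(i-1)) read
  1·M_0 + 6·M_1 + 2·M_2 = 6(Δ_1 - Δ_0) = -66
  2·M_1 + 8·M_2 + 2·M_3 = 6(Δ_2 - Δ_1) = -24
  2·M_2 + 6·M_3 + 1·M_4 = 6(Δ_3 - Δ_2) = 6
Clamped end conditions give two more equations: 2h_0·M_0 + h_0·M_1 = 6(Δ_0 - S'(0)) = 63 and h_3·M_3 + 2h_3·M_4 = 6(S'(6) - Δ_3) = 36.
Solving the tridiagonal system: M_0 = 2693/66, M_1 = -614/33, M_2 = 29/12, M_3 = -101/33, M_4 = 1289/66.
On [0, 1], S(x) = -3 + 1/2·x + 2693/132·x² - 1307/132·x³.
With x = 2/3: S(2/3) = 3089/891.

3.4669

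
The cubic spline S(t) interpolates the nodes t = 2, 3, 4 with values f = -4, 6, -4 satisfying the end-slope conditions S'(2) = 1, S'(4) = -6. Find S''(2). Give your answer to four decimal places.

53.5000

With σ_i denoting the second derivative at x_i, h_i = 1, 1, and Δ_i = (y_(i+1) − y_i)/h_i = 10, -10:
  1·σ_0 + 4·σ_1 + 1·σ_2 = 6(Δ_1 - Δ_0) = -120
Clamped end conditions give two more equations: 2h_0·σ_0 + h_0·σ_1 = 6(Δ_0 - S'(2)) = 54 and h_1·σ_1 + 2h_1·σ_2 = 6(S'(4) - Δ_1) = 24.
Forward elimination and back-substitution give σ_0 = 107/2, σ_1 = -53, σ_2 = 77/2.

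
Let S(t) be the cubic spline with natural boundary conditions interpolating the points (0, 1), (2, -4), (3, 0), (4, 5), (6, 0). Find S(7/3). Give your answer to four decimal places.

-3.1425

Put m_i = S'' at the i-th knot. Here h = (2, 1, 1, 2) and Δ = (-5/2, 4, 5, -5/2), so the interior equations h_(i-1)·m_(i-1) + 2(h_(i-1)+h_i)·m_i + h_i·m_(i+1) = 6(Δ_i − Δ_(i-1)) read
  2·m_0 + 6·m_1 + 1·m_2 = 6(Δ_1 - Δ_0) = 39
  1·m_1 + 4·m_2 + 1·m_3 = 6(Δ_2 - Δ_1) = 6
  1·m_2 + 6·m_3 + 2·m_4 = 6(Δ_3 - Δ_2) = -45
Natural end conditions: m_0 = m_4 = 0.
Solving: m_0 = 0, m_1 = 68/11, m_2 = 21/11, m_3 = -86/11, m_4 = 0.
On [2, 3], S(t) = -4 + 107/66·(t - 2) + 34/11·(t - 2)² - 47/66·(t - 2)³.
With (t - 2) = 1/3: S(7/3) = -2800/891.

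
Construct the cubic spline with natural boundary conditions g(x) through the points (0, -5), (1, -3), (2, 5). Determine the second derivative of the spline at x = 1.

Put M_i = g'' at the i-th knot. Here h = (1, 1) and Δ = (2, 8), so the interior equations h_(i-1)·M_(i-1) + 2(h_(i-1)+h_i)·M_i + h_i·M_(i+1) = 6(Δ_i − Δ_(i-1)) read
  1·M_0 + 4·M_1 + 1·M_2 = 6(Δ_1 - Δ_0) = 36
Natural end conditions: M_0 = M_2 = 0.
Solving: M_0 = 0, M_1 = 9, M_2 = 0.

9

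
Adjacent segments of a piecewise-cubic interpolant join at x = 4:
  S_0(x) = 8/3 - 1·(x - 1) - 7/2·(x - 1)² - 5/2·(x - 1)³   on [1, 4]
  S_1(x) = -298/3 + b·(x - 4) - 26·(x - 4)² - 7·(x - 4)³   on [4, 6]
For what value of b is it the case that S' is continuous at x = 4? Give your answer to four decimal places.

-89.5000

S_0'(x) = -1 - 7·(x - 1) - 15/2·(x - 1)², so S_0'(4) = -179/2. On the right, S_1'(4) = b, so b = -179/2.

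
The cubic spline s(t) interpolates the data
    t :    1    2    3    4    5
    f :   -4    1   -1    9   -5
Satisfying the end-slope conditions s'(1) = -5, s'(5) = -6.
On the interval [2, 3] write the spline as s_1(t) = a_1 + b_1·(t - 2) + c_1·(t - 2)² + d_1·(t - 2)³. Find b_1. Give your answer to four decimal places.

1.9286

Write σ_i for s''(x_i). With h_i = 1, 1, 1, 1 and divided differences Δ_i = 5, -2, 10, -14, the continuity of s' gives the tridiagonal system
  1·σ_0 + 4·σ_1 + 1·σ_2 = 6(Δ_1 - Δ_0) = -42
  1·σ_1 + 4·σ_2 + 1·σ_3 = 6(Δ_2 - Δ_1) = 72
  1·σ_2 + 4·σ_3 + 1·σ_4 = 6(Δ_3 - Δ_2) = -144
Clamped end conditions give two more equations: 2h_0·σ_0 + h_0·σ_1 = 6(Δ_0 - s'(1)) = 60 and h_3·σ_3 + 2h_3·σ_4 = 6(s'(5) - Δ_3) = 48.
Solving the tridiagonal system: σ_0 = 323/7, σ_1 = -226/7, σ_2 = 41, σ_3 = -418/7, σ_4 = 377/7.
On [2, 3], with s_1(t) = a_1 + b_1·(t - 2) + c_1·(t - 2)² + d_1·(t - 2)³: c_1 = σ_1/2 = -113/7, d_1 = (σ_2 - σ_1)/(6h_1) = 171/14, b_1 = Δ_1 - h_1(2σ_1 + σ_2)/6 = 27/14.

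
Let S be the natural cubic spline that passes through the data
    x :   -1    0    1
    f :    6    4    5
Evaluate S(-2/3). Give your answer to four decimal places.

Write M_i for S''(x_i). With h_i = 1, 1 and divided differences Δ_i = -2, 1, the continuity of S' gives the tridiagonal system
  1·M_0 + 4·M_1 + 1·M_2 = 6(Δ_1 - Δ_0) = 18
Natural end conditions: M_0 = M_2 = 0.
Forward elimination and back-substitution give M_0 = 0, M_1 = 9/2, M_2 = 0.
On [-1, 0], S(x) = 6 - 11/4·(x + 1) + 0·(x + 1)² + 3/4·(x + 1)³.
With (x + 1) = 1/3: S(-2/3) = 46/9.

5.1111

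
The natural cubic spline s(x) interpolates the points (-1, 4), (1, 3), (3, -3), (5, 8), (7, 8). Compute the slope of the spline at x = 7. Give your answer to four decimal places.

-2.1250

Let σ_i = s''(x_i). Step sizes h_i = 2, 2, 2, 2; slopes of the chords Δ_i = (y_(i+1) - y_i)/h_i = -1/2, -3, 11/2, 0.
  2·σ_0 + 8·σ_1 + 2·σ_2 = 6(Δ_1 - Δ_0) = -15
  2·σ_1 + 8·σ_2 + 2·σ_3 = 6(Δ_2 - Δ_1) = 51
  2·σ_2 + 8·σ_3 + 2·σ_4 = 6(Δ_3 - Δ_2) = -33
Natural end conditions: σ_0 = σ_4 = 0.
Solving: σ_0 = 0, σ_1 = -33/8, σ_2 = 9, σ_3 = -51/8, σ_4 = 0.
On [5, 7], s'(x) = b_3 + 2c_3·(x - 5) + 3d_3·(x - 5)² with b_3 = Δ_3 - h_3(2σ_3 + σ_4)/6 = 17/4, c_3 = σ_3/2 = -51/16, d_3 = (σ_4 - σ_3)/(6h_3) = 17/32. So s'(7) = -17/8.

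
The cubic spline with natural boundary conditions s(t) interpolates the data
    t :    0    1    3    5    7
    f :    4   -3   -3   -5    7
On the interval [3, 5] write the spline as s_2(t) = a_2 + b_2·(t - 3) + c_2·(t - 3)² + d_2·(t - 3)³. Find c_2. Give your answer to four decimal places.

-2.2317

With m_i denoting the second derivative at x_i, h_i = 1, 2, 2, 2, and Δ_i = (y_(i+1) − y_i)/h_i = -7, 0, -1, 6:
  1·m_0 + 6·m_1 + 2·m_2 = 6(Δ_1 - Δ_0) = 42
  2·m_1 + 8·m_2 + 2·m_3 = 6(Δ_2 - Δ_1) = -6
  2·m_2 + 8·m_3 + 2·m_4 = 6(Δ_3 - Δ_2) = 42
Natural end conditions: m_0 = m_4 = 0.
Solving: m_0 = 0, m_1 = 348/41, m_2 = -183/41, m_3 = 261/41, m_4 = 0.
On [3, 5], with s_2(t) = a_2 + b_2·(t - 3) + c_2·(t - 3)² + d_2·(t - 3)³: c_2 = m_2/2 = -183/82, d_2 = (m_3 - m_2)/(6h_2) = 37/41, b_2 = Δ_2 - h_2(2m_2 + m_3)/6 = -6/41.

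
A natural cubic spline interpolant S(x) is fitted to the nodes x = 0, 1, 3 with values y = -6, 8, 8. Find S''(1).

-14

With M_i denoting the second derivative at x_i, h_i = 1, 2, and Δ_i = (y_(i+1) − y_i)/h_i = 14, 0:
  1·M_0 + 6·M_1 + 2·M_2 = 6(Δ_1 - Δ_0) = -84
Natural end conditions: M_0 = M_2 = 0.
Hence M_0 = 0, M_1 = -14, M_2 = 0.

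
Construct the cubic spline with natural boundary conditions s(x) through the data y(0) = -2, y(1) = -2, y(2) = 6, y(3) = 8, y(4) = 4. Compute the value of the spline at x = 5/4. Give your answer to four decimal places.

-0.3733

With M_i denoting the second derivative at x_i, h_i = 1, 1, 1, 1, and Δ_i = (y_(i+1) − y_i)/h_i = 0, 8, 2, -4:
  1·M_0 + 4·M_1 + 1·M_2 = 6(Δ_1 - Δ_0) = 48
  1·M_1 + 4·M_2 + 1·M_3 = 6(Δ_2 - Δ_1) = -36
  1·M_2 + 4·M_3 + 1·M_4 = 6(Δ_3 - Δ_2) = -36
Natural end conditions: M_0 = M_4 = 0.
Hence M_0 = 0, M_1 = 207/14, M_2 = -78/7, M_3 = -87/14, M_4 = 0.
On [1, 2], s(x) = -2 + 69/14·(x - 1) + 207/28·(x - 1)² - 121/28·(x - 1)³.
With (x - 1) = 1/4: s(5/4) = -669/1792.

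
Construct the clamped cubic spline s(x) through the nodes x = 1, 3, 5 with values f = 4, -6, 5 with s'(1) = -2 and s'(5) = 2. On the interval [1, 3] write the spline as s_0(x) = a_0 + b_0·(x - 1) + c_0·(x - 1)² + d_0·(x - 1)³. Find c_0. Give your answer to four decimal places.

-5.6875

Put M_i = s'' at the i-th knot. Here h = (2, 2) and Δ = (-5, 11/2), so the interior equations h_(i-1)·M_(i-1) + 2(h_(i-1)+h_i)·M_i + h_i·M_(i+1) = 6(Δ_i − Δ_(i-1)) read
  2·M_0 + 8·M_1 + 2·M_2 = 6(Δ_1 - Δ_0) = 63
Clamped end conditions give two more equations: 2h_0·M_0 + h_0·M_1 = 6(Δ_0 - s'(1)) = -18 and h_1·M_1 + 2h_1·M_2 = 6(s'(5) - Δ_1) = -21.
Forward elimination and back-substitution give M_0 = -91/8, M_1 = 55/4, M_2 = -97/8.
On [1, 3], with s_0(x) = a_0 + b_0·(x - 1) + c_0·(x - 1)² + d_0·(x - 1)³: c_0 = M_0/2 = -91/16, d_0 = (M_1 - M_0)/(6h_0) = 67/32, b_0 = Δ_0 - h_0(2M_0 + M_1)/6 = -2.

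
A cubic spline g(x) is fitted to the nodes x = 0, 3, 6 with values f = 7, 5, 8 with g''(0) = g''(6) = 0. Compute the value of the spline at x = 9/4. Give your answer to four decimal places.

With M_i denoting the second derivative at x_i, h_i = 3, 3, and Δ_i = (y_(i+1) − y_i)/h_i = -2/3, 1:
  3·M_0 + 12·M_1 + 3·M_2 = 6(Δ_1 - Δ_0) = 10
Natural end conditions: M_0 = M_2 = 0.
Hence M_0 = 0, M_1 = 5/6, M_2 = 0.
On [0, 3], g(x) = 7 - 13/12·x + 0·x² + 5/108·x³.
With x = 9/4: g(9/4) = 1303/256.

5.0898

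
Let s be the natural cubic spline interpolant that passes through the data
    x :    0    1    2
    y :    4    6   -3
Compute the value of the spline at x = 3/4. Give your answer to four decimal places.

6.4023

Let M_i = s''(x_i). Step sizes h_i = 1, 1; slopes of the chords Δ_i = (y_(i+1) - y_i)/h_i = 2, -9.
  1·M_0 + 4·M_1 + 1·M_2 = 6(Δ_1 - Δ_0) = -66
Natural end conditions: M_0 = M_2 = 0.
Forward elimination and back-substitution give M_0 = 0, M_1 = -33/2, M_2 = 0.
On [0, 1], s(x) = 4 + 19/4·x + 0·x² - 11/4·x³.
With x = 3/4: s(3/4) = 1639/256.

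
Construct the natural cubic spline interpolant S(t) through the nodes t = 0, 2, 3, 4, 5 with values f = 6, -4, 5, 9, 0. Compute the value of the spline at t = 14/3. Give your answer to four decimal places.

Write σ_i for S''(x_i). With h_i = 2, 1, 1, 1 and divided differences Δ_i = -5, 9, 4, -9, the continuity of S' gives the tridiagonal system
  2·σ_0 + 6·σ_1 + 1·σ_2 = 6(Δ_1 - Δ_0) = 84
  1·σ_1 + 4·σ_2 + 1·σ_3 = 6(Δ_2 - Δ_1) = -30
  1·σ_2 + 4·σ_3 + 1·σ_4 = 6(Δ_3 - Δ_2) = -78
Natural end conditions: σ_0 = σ_4 = 0.
Forward elimination and back-substitution give σ_0 = 0, σ_1 = 651/43, σ_2 = -294/43, σ_3 = -765/43, σ_4 = 0.
On [4, 5], S(t) = 9 - 132/43·(t - 4) - 765/86·(t - 4)² + 255/86·(t - 4)³.
With (t - 4) = 2/3: S(14/3) = 1501/387.

3.8786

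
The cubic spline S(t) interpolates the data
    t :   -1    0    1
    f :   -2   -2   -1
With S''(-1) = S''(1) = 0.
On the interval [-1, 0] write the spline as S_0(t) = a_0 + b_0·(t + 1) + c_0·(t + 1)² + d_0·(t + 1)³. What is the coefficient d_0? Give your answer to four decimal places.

Put σ_i = S'' at the i-th knot. Here h = (1, 1) and Δ = (0, 1), so the interior equations h_(i-1)·σ_(i-1) + 2(h_(i-1)+h_i)·σ_i + h_i·σ_(i+1) = 6(Δ_i − Δ_(i-1)) read
  1·σ_0 + 4·σ_1 + 1·σ_2 = 6(Δ_1 - Δ_0) = 6
Natural end conditions: σ_0 = σ_2 = 0.
Solving: σ_0 = 0, σ_1 = 3/2, σ_2 = 0.
On [-1, 0], with S_0(t) = a_0 + b_0·(t + 1) + c_0·(t + 1)² + d_0·(t + 1)³: c_0 = σ_0/2 = 0, d_0 = (σ_1 - σ_0)/(6h_0) = 1/4, b_0 = Δ_0 - h_0(2σ_0 + σ_1)/6 = -1/4.

0.2500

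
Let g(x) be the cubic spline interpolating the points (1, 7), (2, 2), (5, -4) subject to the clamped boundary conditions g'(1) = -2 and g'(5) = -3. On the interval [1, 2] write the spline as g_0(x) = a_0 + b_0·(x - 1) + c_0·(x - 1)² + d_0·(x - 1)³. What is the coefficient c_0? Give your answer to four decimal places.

-5.7500

Put M_i = g'' at the i-th knot. Here h = (1, 3) and Δ = (-5, -2), so the interior equations h_(i-1)·M_(i-1) + 2(h_(i-1)+h_i)·M_i + h_i·M_(i+1) = 6(Δ_i − Δ_(i-1)) read
  1·M_0 + 8·M_1 + 3·M_2 = 6(Δ_1 - Δ_0) = 18
Clamped end conditions give two more equations: 2h_0·M_0 + h_0·M_1 = 6(Δ_0 - g'(1)) = -18 and h_1·M_1 + 2h_1·M_2 = 6(g'(5) - Δ_1) = -6.
Forward elimination and back-substitution give M_0 = -23/2, M_1 = 5, M_2 = -7/2.
On [1, 2], with g_0(x) = a_0 + b_0·(x - 1) + c_0·(x - 1)² + d_0·(x - 1)³: c_0 = M_0/2 = -23/4, d_0 = (M_1 - M_0)/(6h_0) = 11/4, b_0 = Δ_0 - h_0(2M_0 + M_1)/6 = -2.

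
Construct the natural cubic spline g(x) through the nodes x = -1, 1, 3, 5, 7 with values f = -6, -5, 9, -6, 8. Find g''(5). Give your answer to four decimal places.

15.1071

Put M_i = g'' at the i-th knot. Here h = (2, 2, 2, 2) and Δ = (1/2, 7, -15/2, 7), so the interior equations h_(i-1)·M_(i-1) + 2(h_(i-1)+h_i)·M_i + h_i·M_(i+1) = 6(Δ_i − Δ_(i-1)) read
  2·M_0 + 8·M_1 + 2·M_2 = 6(Δ_1 - Δ_0) = 39
  2·M_1 + 8·M_2 + 2·M_3 = 6(Δ_2 - Δ_1) = -87
  2·M_2 + 8·M_3 + 2·M_4 = 6(Δ_3 - Δ_2) = 87
Natural end conditions: M_0 = M_4 = 0.
Forward elimination and back-substitution give M_0 = 0, M_1 = 255/28, M_2 = -237/14, M_3 = 423/28, M_4 = 0.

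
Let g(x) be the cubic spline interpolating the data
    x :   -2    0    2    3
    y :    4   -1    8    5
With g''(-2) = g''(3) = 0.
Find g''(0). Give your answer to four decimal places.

With σ_i denoting the second derivative at x_i, h_i = 2, 2, 1, and Δ_i = (y_(i+1) − y_i)/h_i = -5/2, 9/2, -3:
  2·σ_0 + 8·σ_1 + 2·σ_2 = 6(Δ_1 - Δ_0) = 42
  2·σ_1 + 6·σ_2 + 1·σ_3 = 6(Δ_2 - Δ_1) = -45
Natural end conditions: σ_0 = σ_3 = 0.
Solving the tridiagonal system: σ_0 = 0, σ_1 = 171/22, σ_2 = -111/11, σ_3 = 0.

7.7727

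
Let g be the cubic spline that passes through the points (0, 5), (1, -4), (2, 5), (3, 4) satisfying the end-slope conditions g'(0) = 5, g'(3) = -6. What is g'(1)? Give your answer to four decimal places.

Write σ_i for g''(x_i). With h_i = 1, 1, 1 and divided differences Δ_i = -9, 9, -1, the continuity of g' gives the tridiagonal system
  1·σ_0 + 4·σ_1 + 1·σ_2 = 6(Δ_1 - Δ_0) = 108
  1·σ_1 + 4·σ_2 + 1·σ_3 = 6(Δ_2 - Δ_1) = -60
Clamped end conditions give two more equations: 2h_0·σ_0 + h_0·σ_1 = 6(Δ_0 - g'(0)) = -84 and h_2·σ_2 + 2h_2·σ_3 = 6(g'(3) - Δ_2) = -30.
Solving the tridiagonal system: σ_0 = -202/3, σ_1 = 152/3, σ_2 = -82/3, σ_3 = -4/3.
On [1, 2], g'(t) = b_1 + 2c_1·(t - 1) + 3d_1·(t - 1)² with b_1 = Δ_1 - h_1(2σ_1 + σ_2)/6 = -10/3, c_1 = σ_1/2 = 76/3, d_1 = (σ_2 - σ_1)/(6h_1) = -13. So g'(1) = -10/3.

-3.3333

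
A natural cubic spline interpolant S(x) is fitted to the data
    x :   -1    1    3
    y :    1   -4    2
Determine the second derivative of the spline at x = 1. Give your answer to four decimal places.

Write m_i for S''(x_i). With h_i = 2, 2 and divided differences Δ_i = -5/2, 3, the continuity of S' gives the tridiagonal system
  2·m_0 + 8·m_1 + 2·m_2 = 6(Δ_1 - Δ_0) = 33
Natural end conditions: m_0 = m_2 = 0.
Solving: m_0 = 0, m_1 = 33/8, m_2 = 0.

4.1250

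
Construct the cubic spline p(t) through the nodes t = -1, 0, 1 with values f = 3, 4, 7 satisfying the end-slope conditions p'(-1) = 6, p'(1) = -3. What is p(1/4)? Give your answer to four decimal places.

Let m_i = p''(x_i). Step sizes h_i = 1, 1; slopes of the chords Δ_i = (y_(i+1) - y_i)/h_i = 1, 3.
  1·m_0 + 4·m_1 + 1·m_2 = 6(Δ_1 - Δ_0) = 12
Clamped end conditions give two more equations: 2h_0·m_0 + h_0·m_1 = 6(Δ_0 - p'(-1)) = -30 and h_1·m_1 + 2h_1·m_2 = 6(p'(1) - Δ_1) = -36.
Solving: m_0 = -45/2, m_1 = 15, m_2 = -51/2.
On [0, 1], p(t) = 4 + 9/4·t + 15/2·t² - 27/4·t³.
With t = 1/4: p(1/4) = 1261/256.

4.9258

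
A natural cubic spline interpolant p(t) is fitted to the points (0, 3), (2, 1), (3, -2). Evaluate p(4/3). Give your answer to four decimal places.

2.1605

Put m_i = p'' at the i-th knot. Here h = (2, 1) and Δ = (-1, -3), so the interior equations h_(i-1)·m_(i-1) + 2(h_(i-1)+h_i)·m_i + h_i·m_(i+1) = 6(Δ_i − Δ_(i-1)) read
  2·m_0 + 6·m_1 + 1·m_2 = 6(Δ_1 - Δ_0) = -12
Natural end conditions: m_0 = m_2 = 0.
Hence m_0 = 0, m_1 = -2, m_2 = 0.
On [0, 2], p(t) = 3 - 1/3·t + 0·t² - 1/6·t³.
With t = 4/3: p(4/3) = 175/81.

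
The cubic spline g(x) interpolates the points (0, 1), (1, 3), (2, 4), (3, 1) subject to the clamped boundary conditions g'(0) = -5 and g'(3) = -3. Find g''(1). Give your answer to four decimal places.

Write m_i for g''(x_i). With h_i = 1, 1, 1 and divided differences Δ_i = 2, 1, -3, the continuity of g' gives the tridiagonal system
  1·m_0 + 4·m_1 + 1·m_2 = 6(Δ_1 - Δ_0) = -6
  1·m_1 + 4·m_2 + 1·m_3 = 6(Δ_2 - Δ_1) = -24
Clamped end conditions give two more equations: 2h_0·m_0 + h_0·m_1 = 6(Δ_0 - g'(0)) = 42 and h_2·m_2 + 2h_2·m_3 = 6(g'(3) - Δ_2) = 0.
Solving: m_0 = 362/15, m_1 = -94/15, m_2 = -76/15, m_3 = 38/15.

-6.2667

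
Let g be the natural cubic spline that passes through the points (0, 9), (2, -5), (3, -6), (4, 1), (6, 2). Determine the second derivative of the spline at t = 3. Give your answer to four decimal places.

With m_i denoting the second derivative at x_i, h_i = 2, 1, 1, 2, and Δ_i = (y_(i+1) − y_i)/h_i = -7, -1, 7, 1/2:
  2·m_0 + 6·m_1 + 1·m_2 = 6(Δ_1 - Δ_0) = 36
  1·m_1 + 4·m_2 + 1·m_3 = 6(Δ_2 - Δ_1) = 48
  1·m_2 + 6·m_3 + 2·m_4 = 6(Δ_3 - Δ_2) = -39
Natural end conditions: m_0 = m_4 = 0.
Solving: m_0 = 0, m_1 = 167/44, m_2 = 291/22, m_3 = -383/44, m_4 = 0.

13.2273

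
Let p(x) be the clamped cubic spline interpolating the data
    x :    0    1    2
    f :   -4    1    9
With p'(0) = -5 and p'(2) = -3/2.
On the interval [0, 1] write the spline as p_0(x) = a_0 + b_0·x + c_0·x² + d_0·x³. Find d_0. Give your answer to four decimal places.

-3.6250

Put σ_i = p'' at the i-th knot. Here h = (1, 1) and Δ = (5, 8), so the interior equations h_(i-1)·σ_(i-1) + 2(h_(i-1)+h_i)·σ_i + h_i·σ_(i+1) = 6(Δ_i − Δ_(i-1)) read
  1·σ_0 + 4·σ_1 + 1·σ_2 = 6(Δ_1 - Δ_0) = 18
Clamped end conditions give two more equations: 2h_0·σ_0 + h_0·σ_1 = 6(Δ_0 - p'(0)) = 60 and h_1·σ_1 + 2h_1·σ_2 = 6(p'(2) - Δ_1) = -57.
Solving: σ_0 = 109/4, σ_1 = 11/2, σ_2 = -125/4.
On [0, 1], with p_0(x) = a_0 + b_0·x + c_0·x² + d_0·x³: c_0 = σ_0/2 = 109/8, d_0 = (σ_1 - σ_0)/(6h_0) = -29/8, b_0 = Δ_0 - h_0(2σ_0 + σ_1)/6 = -5.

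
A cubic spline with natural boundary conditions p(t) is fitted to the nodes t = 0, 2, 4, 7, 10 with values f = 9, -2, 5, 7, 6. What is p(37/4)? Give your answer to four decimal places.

6.1345

With m_i denoting the second derivative at x_i, h_i = 2, 2, 3, 3, and Δ_i = (y_(i+1) − y_i)/h_i = -11/2, 7/2, 2/3, -1/3:
  2·m_0 + 8·m_1 + 2·m_2 = 6(Δ_1 - Δ_0) = 54
  2·m_1 + 10·m_2 + 3·m_3 = 6(Δ_2 - Δ_1) = -17
  3·m_2 + 12·m_3 + 3·m_4 = 6(Δ_3 - Δ_2) = -6
Natural end conditions: m_0 = m_4 = 0.
Solving: m_0 = 0, m_1 = 1061/140, m_2 = -116/35, m_3 = 23/70, m_4 = 0.
On [7, 10], p(t) = 7 - 139/210·(t - 7) + 23/140·(t - 7)² - 23/1260·(t - 7)³.
With (t - 7) = 9/4: p(37/4) = 10993/1792.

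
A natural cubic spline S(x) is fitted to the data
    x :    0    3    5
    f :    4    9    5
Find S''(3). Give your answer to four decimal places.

Put M_i = S'' at the i-th knot. Here h = (3, 2) and Δ = (5/3, -2), so the interior equations h_(i-1)·M_(i-1) + 2(h_(i-1)+h_i)·M_i + h_i·M_(i+1) = 6(Δ_i − Δ_(i-1)) read
  3·M_0 + 10·M_1 + 2·M_2 = 6(Δ_1 - Δ_0) = -22
Natural end conditions: M_0 = M_2 = 0.
Forward elimination and back-substitution give M_0 = 0, M_1 = -11/5, M_2 = 0.

-2.2000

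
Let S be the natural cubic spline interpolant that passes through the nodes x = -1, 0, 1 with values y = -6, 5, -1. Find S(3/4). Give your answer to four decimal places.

Write σ_i for S''(x_i). With h_i = 1, 1 and divided differences Δ_i = 11, -6, the continuity of S' gives the tridiagonal system
  1·σ_0 + 4·σ_1 + 1·σ_2 = 6(Δ_1 - Δ_0) = -102
Natural end conditions: σ_0 = σ_2 = 0.
Hence σ_0 = 0, σ_1 = -51/2, σ_2 = 0.
On [0, 1], S(x) = 5 + 5/2·x - 51/4·x² + 17/4·x³.
With x = 3/4: S(3/4) = 383/256.

1.4961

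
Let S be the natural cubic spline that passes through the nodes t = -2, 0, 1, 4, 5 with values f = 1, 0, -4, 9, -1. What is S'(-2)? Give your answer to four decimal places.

1.3768

Write m_i for S''(x_i). With h_i = 2, 1, 3, 1 and divided differences Δ_i = -1/2, -4, 13/3, -10, the continuity of S' gives the tridiagonal system
  2·m_0 + 6·m_1 + 1·m_2 = 6(Δ_1 - Δ_0) = -21
  1·m_1 + 8·m_2 + 3·m_3 = 6(Δ_2 - Δ_1) = 50
  3·m_2 + 8·m_3 + 1·m_4 = 6(Δ_3 - Δ_2) = -86
Natural end conditions: m_0 = m_4 = 0.
Hence m_0 = 0, m_1 = -259/46, m_2 = 294/23, m_3 = -715/46, m_4 = 0.
On [-2, 0], S'(t) = b_0 + 2c_0·(t + 2) + 3d_0·(t + 2)² with b_0 = Δ_0 - h_0(2m_0 + m_1)/6 = 95/69, c_0 = m_0/2 = 0, d_0 = (m_1 - m_0)/(6h_0) = -259/552. So S'(-2) = 95/69.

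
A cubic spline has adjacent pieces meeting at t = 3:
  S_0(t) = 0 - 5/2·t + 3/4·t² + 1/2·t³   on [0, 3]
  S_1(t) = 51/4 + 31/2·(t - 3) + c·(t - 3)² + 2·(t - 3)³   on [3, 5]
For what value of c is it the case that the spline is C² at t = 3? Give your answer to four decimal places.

S_0''(t) = 3/2 + 3·t, so S_0''(3) = 21/2. On the right, S_1''(3) = 2c, so c = 21/4.

5.2500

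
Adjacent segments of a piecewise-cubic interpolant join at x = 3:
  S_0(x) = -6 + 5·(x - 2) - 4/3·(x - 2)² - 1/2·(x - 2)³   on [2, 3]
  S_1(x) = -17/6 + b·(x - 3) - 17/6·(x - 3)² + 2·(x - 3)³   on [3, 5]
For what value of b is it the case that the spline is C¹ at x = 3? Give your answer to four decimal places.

S_0'(x) = 5 - 8/3·(x - 2) - 3/2·(x - 2)², so S_0'(3) = 5/6. On the right, S_1'(3) = b, so b = 5/6.

0.8333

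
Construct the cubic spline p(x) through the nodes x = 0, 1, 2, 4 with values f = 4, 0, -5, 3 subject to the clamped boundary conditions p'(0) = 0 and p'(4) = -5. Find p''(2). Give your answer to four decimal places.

Let M_i = p''(x_i). Step sizes h_i = 1, 1, 2; slopes of the chords Δ_i = (y_(i+1) - y_i)/h_i = -4, -5, 4.
  1·M_0 + 4·M_1 + 1·M_2 = 6(Δ_1 - Δ_0) = -6
  1·M_1 + 6·M_2 + 2·M_3 = 6(Δ_2 - Δ_1) = 54
Clamped end conditions give two more equations: 2h_0·M_0 + h_0·M_1 = 6(Δ_0 - p'(0)) = -24 and h_2·M_2 + 2h_2·M_3 = 6(p'(4) - Δ_2) = -54.
Solving the tridiagonal system: M_0 = -115/11, M_1 = -34/11, M_2 = 185/11, M_3 = -241/11.

16.8182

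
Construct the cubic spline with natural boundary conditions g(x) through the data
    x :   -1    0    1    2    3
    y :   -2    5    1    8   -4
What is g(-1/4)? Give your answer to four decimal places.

Write σ_i for g''(x_i). With h_i = 1, 1, 1, 1 and divided differences Δ_i = 7, -4, 7, -12, the continuity of g' gives the tridiagonal system
  1·σ_0 + 4·σ_1 + 1·σ_2 = 6(Δ_1 - Δ_0) = -66
  1·σ_1 + 4·σ_2 + 1·σ_3 = 6(Δ_2 - Δ_1) = 66
  1·σ_2 + 4·σ_3 + 1·σ_4 = 6(Δ_3 - Δ_2) = -114
Natural end conditions: σ_0 = σ_4 = 0.
Solving the tridiagonal system: σ_0 = 0, σ_1 = -171/7, σ_2 = 222/7, σ_3 = -255/7, σ_4 = 0.
On [-1, 0], g(x) = -2 + 155/14·(x + 1) + 0·(x + 1)² - 57/14·(x + 1)³.
With (x + 1) = 3/4: g(-1/4) = 587/128.

4.5859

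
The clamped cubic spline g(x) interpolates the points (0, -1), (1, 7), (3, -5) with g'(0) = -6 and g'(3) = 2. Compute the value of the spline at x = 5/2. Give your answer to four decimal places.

-3.0625

Write M_i for g''(x_i). With h_i = 1, 2 and divided differences Δ_i = 8, -6, the continuity of g' gives the tridiagonal system
  1·M_0 + 6·M_1 + 2·M_2 = 6(Δ_1 - Δ_0) = -84
Clamped end conditions give two more equations: 2h_0·M_0 + h_0·M_1 = 6(Δ_0 - g'(0)) = 84 and h_1·M_1 + 2h_1·M_2 = 6(g'(3) - Δ_1) = 48.
Hence M_0 = 176/3, M_1 = -100/3, M_2 = 86/3.
On [1, 3], g(x) = 7 + 20/3·(x - 1) - 50/3·(x - 1)² + 31/6·(x - 1)³.
With (x - 1) = 3/2: g(5/2) = -49/16.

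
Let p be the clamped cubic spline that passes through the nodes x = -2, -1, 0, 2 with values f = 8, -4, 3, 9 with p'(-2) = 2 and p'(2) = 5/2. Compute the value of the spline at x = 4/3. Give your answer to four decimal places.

With M_i denoting the second derivative at x_i, h_i = 1, 1, 2, and Δ_i = (y_(i+1) − y_i)/h_i = -12, 7, 3:
  1·M_0 + 4·M_1 + 1·M_2 = 6(Δ_1 - Δ_0) = 114
  1·M_1 + 6·M_2 + 2·M_3 = 6(Δ_2 - Δ_1) = -24
Clamped end conditions give two more equations: 2h_0·M_0 + h_0·M_1 = 6(Δ_0 - p'(-2)) = -84 and h_2·M_2 + 2h_2·M_3 = 6(p'(2) - Δ_2) = -3.
Solving: M_0 = -1459/22, M_1 = 535/11, M_2 = -313/22, M_3 = 70/11.
On [0, 2], p(x) = 3 + 114/11·x - 313/44·x² + 151/88·x³.
With x = 4/3: p(4/3) = 2447/297.

8.2391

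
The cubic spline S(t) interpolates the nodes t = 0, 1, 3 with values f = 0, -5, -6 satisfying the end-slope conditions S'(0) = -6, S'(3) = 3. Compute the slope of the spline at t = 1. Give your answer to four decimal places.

-3.7500

Write M_i for S''(x_i). With h_i = 1, 2 and divided differences Δ_i = -5, -1/2, the continuity of S' gives the tridiagonal system
  1·M_0 + 6·M_1 + 2·M_2 = 6(Δ_1 - Δ_0) = 27
Clamped end conditions give two more equations: 2h_0·M_0 + h_0·M_1 = 6(Δ_0 - S'(0)) = 6 and h_1·M_1 + 2h_1·M_2 = 6(S'(3) - Δ_1) = 21.
Forward elimination and back-substitution give M_0 = 3/2, M_1 = 3, M_2 = 15/4.
On [1, 3], S'(t) = b_1 + 2c_1·(t - 1) + 3d_1·(t - 1)² with b_1 = Δ_1 - h_1(2M_1 + M_2)/6 = -15/4, c_1 = M_1/2 = 3/2, d_1 = (M_2 - M_1)/(6h_1) = 1/16. So S'(1) = -15/4.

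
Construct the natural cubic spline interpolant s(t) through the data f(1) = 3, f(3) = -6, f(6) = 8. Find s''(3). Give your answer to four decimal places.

5.5000

Let M_i = s''(x_i). Step sizes h_i = 2, 3; slopes of the chords Δ_i = (y_(i+1) - y_i)/h_i = -9/2, 14/3.
  2·M_0 + 10·M_1 + 3·M_2 = 6(Δ_1 - Δ_0) = 55
Natural end conditions: M_0 = M_2 = 0.
Forward elimination and back-substitution give M_0 = 0, M_1 = 11/2, M_2 = 0.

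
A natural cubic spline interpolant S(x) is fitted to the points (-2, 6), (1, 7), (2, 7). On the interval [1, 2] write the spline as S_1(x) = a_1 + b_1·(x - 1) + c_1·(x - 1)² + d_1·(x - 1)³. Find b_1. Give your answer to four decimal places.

Put σ_i = S'' at the i-th knot. Here h = (3, 1) and Δ = (1/3, 0), so the interior equations h_(i-1)·σ_(i-1) + 2(h_(i-1)+h_i)·σ_i + h_i·σ_(i+1) = 6(Δ_i − Δ_(i-1)) read
  3·σ_0 + 8·σ_1 + 1·σ_2 = 6(Δ_1 - Δ_0) = -2
Natural end conditions: σ_0 = σ_2 = 0.
Forward elimination and back-substitution give σ_0 = 0, σ_1 = -1/4, σ_2 = 0.
On [1, 2], with S_1(x) = a_1 + b_1·(x - 1) + c_1·(x - 1)² + d_1·(x - 1)³: c_1 = σ_1/2 = -1/8, d_1 = (σ_2 - σ_1)/(6h_1) = 1/24, b_1 = Δ_1 - h_1(2σ_1 + σ_2)/6 = 1/12.

0.0833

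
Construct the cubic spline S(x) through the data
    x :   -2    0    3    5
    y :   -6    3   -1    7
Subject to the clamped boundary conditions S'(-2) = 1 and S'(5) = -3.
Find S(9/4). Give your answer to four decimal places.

-1.4180

Write M_i for S''(x_i). With h_i = 2, 3, 2 and divided differences Δ_i = 9/2, -4/3, 4, the continuity of S' gives the tridiagonal system
  2·M_0 + 10·M_1 + 3·M_2 = 6(Δ_1 - Δ_0) = -35
  3·M_1 + 10·M_2 + 2·M_3 = 6(Δ_2 - Δ_1) = 32
Clamped end conditions give two more equations: 2h_0·M_0 + h_0·M_1 = 6(Δ_0 - S'(-2)) = 21 and h_2·M_2 + 2h_2·M_3 = 6(S'(5) - Δ_2) = -42.
Forward elimination and back-substitution give M_0 = 883/96, M_1 = -379/48, M_2 = 409/48, M_3 = -1417/96.
On [0, 3], S(x) = 3 + 221/96·x - 379/96·x² + 197/216·x³.
With x = 9/4: S(9/4) = -363/256.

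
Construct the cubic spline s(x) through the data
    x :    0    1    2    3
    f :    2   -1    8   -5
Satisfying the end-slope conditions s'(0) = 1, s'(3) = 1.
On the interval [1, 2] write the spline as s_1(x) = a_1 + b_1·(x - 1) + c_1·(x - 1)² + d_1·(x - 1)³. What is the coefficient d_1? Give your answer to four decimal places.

With σ_i denoting the second derivative at x_i, h_i = 1, 1, 1, and Δ_i = (y_(i+1) − y_i)/h_i = -3, 9, -13:
  1·σ_0 + 4·σ_1 + 1·σ_2 = 6(Δ_1 - Δ_0) = 72
  1·σ_1 + 4·σ_2 + 1·σ_3 = 6(Δ_2 - Δ_1) = -132
Clamped end conditions give two more equations: 2h_0·σ_0 + h_0·σ_1 = 6(Δ_0 - s'(0)) = -24 and h_2·σ_2 + 2h_2·σ_3 = 6(s'(3) - Δ_2) = 84.
Forward elimination and back-substitution give σ_0 = -164/5, σ_1 = 208/5, σ_2 = -308/5, σ_3 = 364/5.
On [1, 2], with s_1(x) = a_1 + b_1·(x - 1) + c_1·(x - 1)² + d_1·(x - 1)³: c_1 = σ_1/2 = 104/5, d_1 = (σ_2 - σ_1)/(6h_1) = -86/5, b_1 = Δ_1 - h_1(2σ_1 + σ_2)/6 = 27/5.

-17.2000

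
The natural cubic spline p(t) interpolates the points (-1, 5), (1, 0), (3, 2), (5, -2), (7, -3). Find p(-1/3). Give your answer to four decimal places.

With m_i denoting the second derivative at x_i, h_i = 2, 2, 2, 2, and Δ_i = (y_(i+1) − y_i)/h_i = -5/2, 1, -2, -1/2:
  2·m_0 + 8·m_1 + 2·m_2 = 6(Δ_1 - Δ_0) = 21
  2·m_1 + 8·m_2 + 2·m_3 = 6(Δ_2 - Δ_1) = -18
  2·m_2 + 8·m_3 + 2·m_4 = 6(Δ_3 - Δ_2) = 9
Natural end conditions: m_0 = m_4 = 0.
Solving: m_0 = 0, m_1 = 99/28, m_2 = -51/14, m_3 = 57/28, m_4 = 0.
On [-1, 1], p(t) = 5 - 103/28·(t + 1) + 0·(t + 1)² + 33/112·(t + 1)³.
With (t + 1) = 2/3: p(-1/3) = 166/63.

2.6349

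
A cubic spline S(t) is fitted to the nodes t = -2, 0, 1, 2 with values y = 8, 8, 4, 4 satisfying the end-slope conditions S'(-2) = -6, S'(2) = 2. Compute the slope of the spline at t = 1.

-3

Write M_i for S''(x_i). With h_i = 2, 1, 1 and divided differences Δ_i = 0, -4, 0, the continuity of S' gives the tridiagonal system
  2·M_0 + 6·M_1 + 1·M_2 = 6(Δ_1 - Δ_0) = -24
  1·M_1 + 4·M_2 + 1·M_3 = 6(Δ_2 - Δ_1) = 24
Clamped end conditions give two more equations: 2h_0·M_0 + h_0·M_1 = 6(Δ_0 - S'(-2)) = 36 and h_2·M_2 + 2h_2·M_3 = 6(S'(2) - Δ_2) = 12.
Forward elimination and back-substitution give M_0 = 14, M_1 = -10, M_2 = 8, M_3 = 2.
On [1, 2], S'(t) = b_2 + 2c_2·(t - 1) + 3d_2·(t - 1)² with b_2 = Δ_2 - h_2(2M_2 + M_3)/6 = -3, c_2 = M_2/2 = 4, d_2 = (M_3 - M_2)/(6h_2) = -1. So S'(1) = -3.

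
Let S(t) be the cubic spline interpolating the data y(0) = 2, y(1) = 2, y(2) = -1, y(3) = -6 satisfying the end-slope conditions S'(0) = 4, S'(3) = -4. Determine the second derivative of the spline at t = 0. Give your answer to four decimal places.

-11.7333

Let M_i = S''(x_i). Step sizes h_i = 1, 1, 1; slopes of the chords Δ_i = (y_(i+1) - y_i)/h_i = 0, -3, -5.
  1·M_0 + 4·M_1 + 1·M_2 = 6(Δ_1 - Δ_0) = -18
  1·M_1 + 4·M_2 + 1·M_3 = 6(Δ_2 - Δ_1) = -12
Clamped end conditions give two more equations: 2h_0·M_0 + h_0·M_1 = 6(Δ_0 - S'(0)) = -24 and h_2·M_2 + 2h_2·M_3 = 6(S'(3) - Δ_2) = 6.
Solving: M_0 = -176/15, M_1 = -8/15, M_2 = -62/15, M_3 = 76/15.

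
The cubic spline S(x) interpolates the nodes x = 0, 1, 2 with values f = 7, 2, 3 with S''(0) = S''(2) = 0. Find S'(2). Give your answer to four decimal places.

2.5000

Put M_i = S'' at the i-th knot. Here h = (1, 1) and Δ = (-5, 1), so the interior equations h_(i-1)·M_(i-1) + 2(h_(i-1)+h_i)·M_i + h_i·M_(i+1) = 6(Δ_i − Δ_(i-1)) read
  1·M_0 + 4·M_1 + 1·M_2 = 6(Δ_1 - Δ_0) = 36
Natural end conditions: M_0 = M_2 = 0.
Solving: M_0 = 0, M_1 = 9, M_2 = 0.
On [1, 2], S'(x) = b_1 + 2c_1·(x - 1) + 3d_1·(x - 1)² with b_1 = Δ_1 - h_1(2M_1 + M_2)/6 = -2, c_1 = M_1/2 = 9/2, d_1 = (M_2 - M_1)/(6h_1) = -3/2. So S'(2) = 5/2.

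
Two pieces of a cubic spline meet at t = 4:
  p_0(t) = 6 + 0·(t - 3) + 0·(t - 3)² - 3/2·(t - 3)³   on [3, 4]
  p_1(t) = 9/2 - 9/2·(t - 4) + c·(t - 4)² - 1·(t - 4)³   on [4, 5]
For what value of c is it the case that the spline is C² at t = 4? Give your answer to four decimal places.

p_0''(t) = 0 - 9·(t - 3), so p_0''(4) = -9. On the right, p_1''(4) = 2c, so c = -9/2.

-4.5000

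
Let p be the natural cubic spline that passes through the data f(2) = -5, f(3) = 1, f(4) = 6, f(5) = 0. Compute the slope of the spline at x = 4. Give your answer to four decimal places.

-0.2667

Write M_i for p''(x_i). With h_i = 1, 1, 1 and divided differences Δ_i = 6, 5, -6, the continuity of p' gives the tridiagonal system
  1·M_0 + 4·M_1 + 1·M_2 = 6(Δ_1 - Δ_0) = -6
  1·M_1 + 4·M_2 + 1·M_3 = 6(Δ_2 - Δ_1) = -66
Natural end conditions: M_0 = M_3 = 0.
Forward elimination and back-substitution give M_0 = 0, M_1 = 14/5, M_2 = -86/5, M_3 = 0.
On [4, 5], p'(x) = b_2 + 2c_2·(x - 4) + 3d_2·(x - 4)² with b_2 = Δ_2 - h_2(2M_2 + M_3)/6 = -4/15, c_2 = M_2/2 = -43/5, d_2 = (M_3 - M_2)/(6h_2) = 43/15. So p'(4) = -4/15.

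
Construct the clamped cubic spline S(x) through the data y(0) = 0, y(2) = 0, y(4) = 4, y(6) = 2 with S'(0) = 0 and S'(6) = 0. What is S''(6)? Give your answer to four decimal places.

With M_i denoting the second derivative at x_i, h_i = 2, 2, 2, and Δ_i = (y_(i+1) − y_i)/h_i = 0, 2, -1:
  2·M_0 + 8·M_1 + 2·M_2 = 6(Δ_1 - Δ_0) = 12
  2·M_1 + 8·M_2 + 2·M_3 = 6(Δ_2 - Δ_1) = -18
Clamped end conditions give two more equations: 2h_0·M_0 + h_0·M_1 = 6(Δ_0 - S'(0)) = 0 and h_2·M_2 + 2h_2·M_3 = 6(S'(6) - Δ_2) = 6.
Solving: M_0 = -7/5, M_1 = 14/5, M_2 = -19/5, M_3 = 17/5.

3.4000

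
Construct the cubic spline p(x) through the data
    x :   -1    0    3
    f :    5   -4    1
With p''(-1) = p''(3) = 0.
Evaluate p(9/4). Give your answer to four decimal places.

Put M_i = p'' at the i-th knot. Here h = (1, 3) and Δ = (-9, 5/3), so the interior equations h_(i-1)·M_(i-1) + 2(h_(i-1)+h_i)·M_i + h_i·M_(i+1) = 6(Δ_i − Δ_(i-1)) read
  1·M_0 + 8·M_1 + 3·M_2 = 6(Δ_1 - Δ_0) = 64
Natural end conditions: M_0 = M_2 = 0.
Hence M_0 = 0, M_1 = 8, M_2 = 0.
On [0, 3], p(x) = -4 - 19/3·x + 4·x² - 4/9·x³.
With x = 9/4: p(9/4) = -49/16.

-3.0625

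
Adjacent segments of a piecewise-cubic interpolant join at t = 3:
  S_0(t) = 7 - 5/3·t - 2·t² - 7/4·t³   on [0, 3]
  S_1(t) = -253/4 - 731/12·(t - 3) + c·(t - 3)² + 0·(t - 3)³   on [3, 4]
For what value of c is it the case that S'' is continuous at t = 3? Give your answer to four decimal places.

S_0''(t) = -4 - 21/2·t, so S_0''(3) = -71/2. On the right, S_1''(3) = 2c, so c = -71/4.

-17.7500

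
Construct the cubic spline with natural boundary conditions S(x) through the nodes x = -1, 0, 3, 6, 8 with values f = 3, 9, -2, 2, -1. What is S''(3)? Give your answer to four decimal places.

5.6992

Write M_i for S''(x_i). With h_i = 1, 3, 3, 2 and divided differences Δ_i = 6, -11/3, 4/3, -3/2, the continuity of S' gives the tridiagonal system
  1·M_0 + 8·M_1 + 3·M_2 = 6(Δ_1 - Δ_0) = -58
  3·M_1 + 12·M_2 + 3·M_3 = 6(Δ_2 - Δ_1) = 30
  3·M_2 + 10·M_3 + 2·M_4 = 6(Δ_3 - Δ_2) = -17
Natural end conditions: M_0 = M_4 = 0.
Solving: M_0 = 0, M_1 = -2497/266, M_2 = 758/133, M_3 = -907/266, M_4 = 0.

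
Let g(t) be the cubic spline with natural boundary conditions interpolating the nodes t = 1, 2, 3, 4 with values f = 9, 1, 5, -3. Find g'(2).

Put M_i = g'' at the i-th knot. Here h = (1, 1, 1) and Δ = (-8, 4, -8), so the interior equations h_(i-1)·M_(i-1) + 2(h_(i-1)+h_i)·M_i + h_i·M_(i+1) = 6(Δ_i − Δ_(i-1)) read
  1·M_0 + 4·M_1 + 1·M_2 = 6(Δ_1 - Δ_0) = 72
  1·M_1 + 4·M_2 + 1·M_3 = 6(Δ_2 - Δ_1) = -72
Natural end conditions: M_0 = M_3 = 0.
Forward elimination and back-substitution give M_0 = 0, M_1 = 24, M_2 = -24, M_3 = 0.
On [2, 3], g'(t) = b_1 + 2c_1·(t - 2) + 3d_1·(t - 2)² with b_1 = Δ_1 - h_1(2M_1 + M_2)/6 = 0, c_1 = M_1/2 = 12, d_1 = (M_2 - M_1)/(6h_1) = -8. So g'(2) = 0.

0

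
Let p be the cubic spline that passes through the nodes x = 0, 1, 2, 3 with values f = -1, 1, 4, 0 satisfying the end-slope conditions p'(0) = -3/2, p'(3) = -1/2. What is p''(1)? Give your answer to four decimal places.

Write M_i for p''(x_i). With h_i = 1, 1, 1 and divided differences Δ_i = 2, 3, -4, the continuity of p' gives the tridiagonal system
  1·M_0 + 4·M_1 + 1·M_2 = 6(Δ_1 - Δ_0) = 6
  1·M_1 + 4·M_2 + 1·M_3 = 6(Δ_2 - Δ_1) = -42
Clamped end conditions give two more equations: 2h_0·M_0 + h_0·M_1 = 6(Δ_0 - p'(0)) = 21 and h_2·M_2 + 2h_2·M_3 = 6(p'(3) - Δ_2) = 21.
Solving the tridiagonal system: M_0 = 133/15, M_1 = 49/15, M_2 = -239/15, M_3 = 277/15.

3.2667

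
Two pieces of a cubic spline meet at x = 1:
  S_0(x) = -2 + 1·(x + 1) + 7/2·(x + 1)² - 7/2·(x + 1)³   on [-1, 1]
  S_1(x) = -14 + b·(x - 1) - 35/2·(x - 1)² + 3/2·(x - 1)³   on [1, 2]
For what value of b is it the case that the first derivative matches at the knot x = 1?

-27

S_0'(x) = 1 + 7·(x + 1) - 21/2·(x + 1)², so S_0'(1) = -27. On the right, S_1'(1) = b, so b = -27.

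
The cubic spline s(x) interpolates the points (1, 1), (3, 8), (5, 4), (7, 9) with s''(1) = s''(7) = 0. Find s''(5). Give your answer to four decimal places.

4.7000

With M_i denoting the second derivative at x_i, h_i = 2, 2, 2, and Δ_i = (y_(i+1) − y_i)/h_i = 7/2, -2, 5/2:
  2·M_0 + 8·M_1 + 2·M_2 = 6(Δ_1 - Δ_0) = -33
  2·M_1 + 8·M_2 + 2·M_3 = 6(Δ_2 - Δ_1) = 27
Natural end conditions: M_0 = M_3 = 0.
Solving the tridiagonal system: M_0 = 0, M_1 = -53/10, M_2 = 47/10, M_3 = 0.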